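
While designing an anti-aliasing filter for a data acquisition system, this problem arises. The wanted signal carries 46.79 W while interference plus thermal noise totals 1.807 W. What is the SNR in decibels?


SNR in decibels:
SNR = 10 * log10(Ps / Pn)
    = 10 * log10(46.79 / 1.807)
    = 10 * log10(25.8937)
    = 10 * 1.4132
    = 14.13 dB

14.13 dB


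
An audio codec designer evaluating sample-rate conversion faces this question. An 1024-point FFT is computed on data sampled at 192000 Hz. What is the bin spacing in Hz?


DFT frequency resolution:
df = fs / N
   = 192000 / 1024
   = 187.5 Hz

187.5 Hz


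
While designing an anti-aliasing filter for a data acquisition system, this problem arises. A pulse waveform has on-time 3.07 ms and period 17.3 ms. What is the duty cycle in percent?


Duty cycle as a percentage:
DC = (t_on / T) * 100
   = (3.07 / 17.3) * 100
   = 0.177457 * 100
   = 17.75 %

17.75 %


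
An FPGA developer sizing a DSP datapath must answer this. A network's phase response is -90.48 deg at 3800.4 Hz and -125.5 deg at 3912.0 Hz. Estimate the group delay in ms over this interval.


Group delay from phase difference:
tau = -d(phi)/d(omega)
d(phi) = -35.02 deg = -0.611214 rad
d(omega) = 2*pi*(3912.0 - 3800.4) = 701.2035 rad/s
tau = -(-0.611214) / 701.2035
    = 0.8717 ms

0.8717 ms


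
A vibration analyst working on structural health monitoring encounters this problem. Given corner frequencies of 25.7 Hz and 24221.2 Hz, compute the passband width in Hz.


Bandwidth is the difference of -3dB frequencies:
BW = f_high - f_low
   = 24221.2 - 25.7
   = 24195.5 Hz

24195.5 Hz


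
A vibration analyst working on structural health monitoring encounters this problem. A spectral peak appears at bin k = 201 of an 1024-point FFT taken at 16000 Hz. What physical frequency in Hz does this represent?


Frequency of DFT bin k:
f_k = k * fs / N
    = 201 * 16000 / 1024
    = 3216000 / 1024
    = 3140.625 Hz

3140.625 Hz


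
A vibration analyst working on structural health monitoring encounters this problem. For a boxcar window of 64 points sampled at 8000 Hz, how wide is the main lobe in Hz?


Main lobe width for a rectangular window:
Width = 2 * fs / N
      = 2 * 8000 / 64
      = 16000 / 64
      = 250.0 Hz

250.0 Hz


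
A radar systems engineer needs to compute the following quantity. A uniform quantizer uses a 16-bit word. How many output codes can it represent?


Number of quantization levels = 2^N
= 2^16
= 65536

65536


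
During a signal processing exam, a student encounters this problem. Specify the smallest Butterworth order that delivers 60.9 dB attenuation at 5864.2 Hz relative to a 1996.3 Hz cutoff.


Butterworth filter order formula:
n = log10(10^(A/10) - 1) / (2 * log10(f_stop/f_pass))
10^(60.9/10) - 1 = 1230267.7708
f_stop/f_pass = 5864.2 / 1996.3 = 2.9375
n = 6.5066 -> ceil = 7

7


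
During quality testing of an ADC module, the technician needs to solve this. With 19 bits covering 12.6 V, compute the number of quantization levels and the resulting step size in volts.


Step 1 — number of quantization levels:
L = 2^N = 2^19 = 524288

Step 2 — LSB step size:
delta = Vfs / L
      = 12.6 / 524288
      = 2.403e-05 V

Levels = 524288; step size = 2.403e-05 V


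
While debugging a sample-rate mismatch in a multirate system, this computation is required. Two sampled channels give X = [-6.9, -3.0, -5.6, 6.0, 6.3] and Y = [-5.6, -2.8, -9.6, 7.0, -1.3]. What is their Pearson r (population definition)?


Pearson correlation coefficient (population):
r = cov(X,Y) / (std(X) * std(Y))
Mean X = -0.64, Mean Y = -2.46
Cov(X,Y) = 25.3476
Std(X) = 5.685279, Std(Y) = 5.509846
r = 0.8092

0.8092


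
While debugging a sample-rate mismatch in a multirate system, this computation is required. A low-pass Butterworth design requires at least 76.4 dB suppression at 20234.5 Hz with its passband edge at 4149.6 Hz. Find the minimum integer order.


Butterworth filter order formula:
n = log10(10^(A/10) - 1) / (2 * log10(f_stop/f_pass))
10^(76.4/10) - 1 = 43651582.224
f_stop/f_pass = 20234.5 / 4149.6 = 4.8763
n = 5.5516 -> ceil = 6

6


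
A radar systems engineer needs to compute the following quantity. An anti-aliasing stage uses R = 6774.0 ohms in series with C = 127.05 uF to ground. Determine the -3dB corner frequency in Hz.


Cutoff frequency of a first-order RC filter:
fc = 1 / (2 * pi * R * C)
C = 127.05 uF = 0.00012705 F
fc = 1 / (2 * pi * 6774.0 * 0.00012705)
   = 1 / 5.4075398682595
   = 0.184927 Hz

0.184927 Hz


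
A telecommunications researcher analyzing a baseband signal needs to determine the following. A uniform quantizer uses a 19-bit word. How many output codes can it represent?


Number of quantization levels = 2^N
= 2^19
= 524288

524288


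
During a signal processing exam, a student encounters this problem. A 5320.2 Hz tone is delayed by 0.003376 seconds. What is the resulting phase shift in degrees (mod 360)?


Phase shift from frequency and time delay:
phi = 360 * f * t_delay
    = 360 * 5320.2 * 0.003376
    = 6465.96 degrees
    mod 360 = 345.96 degrees

345.96 degrees


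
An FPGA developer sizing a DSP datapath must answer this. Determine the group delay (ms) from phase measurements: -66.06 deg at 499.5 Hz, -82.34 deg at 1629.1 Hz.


Group delay from phase difference:
tau = -d(phi)/d(omega)
d(phi) = -16.28 deg = -0.28414 rad
d(omega) = 2*pi*(1629.1 - 499.5) = 7097.4861 rad/s
tau = -(-0.28414) / 7097.4861
    = 0.04 ms

0.04 ms


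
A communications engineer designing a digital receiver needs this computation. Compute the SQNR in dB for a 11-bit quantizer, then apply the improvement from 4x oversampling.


Step 1 — baseline SQNR at Nyquist:
SQNR_base = 6.02*N + 1.76
          = 6.02*11 + 1.76
          = 67.98 dB

Step 2 — oversampling processing gain:
G = 10*log10(OSR) = 10*log10(4) = 6.02 dB

Step 3 — total:
SQNR_total = 67.98 + 6.02 = 74.0 dB

Base SQNR = 67.98 dB; oversampled SQNR = 74.0 dB


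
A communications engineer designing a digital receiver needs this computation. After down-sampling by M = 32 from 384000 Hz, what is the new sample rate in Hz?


Decimation reduces the sample rate:
fs_out = fs_in / M
       = 384000 / 32
       = 12000.0 Hz

12000.0 Hz


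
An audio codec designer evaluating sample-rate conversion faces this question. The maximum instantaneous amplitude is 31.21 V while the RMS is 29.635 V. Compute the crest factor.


Crest factor is the ratio of peak to RMS:
CF = V_peak / V_rms
   = 31.21 / 29.635
   = 1.0531

1.0531


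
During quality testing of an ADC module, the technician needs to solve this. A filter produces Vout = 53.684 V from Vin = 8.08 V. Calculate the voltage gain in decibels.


Voltage gain in dB:
G = 20 * log10(Vout / Vin)
  = 20 * log10(53.684 / 8.08)
  = 20 * log10(6.644059)
  = 20 * 0.822434
  = 16.45 dB

16.45 dB


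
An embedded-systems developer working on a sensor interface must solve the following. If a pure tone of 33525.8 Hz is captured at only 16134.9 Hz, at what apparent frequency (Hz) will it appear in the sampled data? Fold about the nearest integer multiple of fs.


Compute the nearest integer multiple of fs to the signal:
n = round(33525.8 / 16134.9) = 2
f_alias = |33525.8 - 2 * 16134.9|
        = |33525.8 - 32269.8|
        = 1256.0 Hz

1256.0


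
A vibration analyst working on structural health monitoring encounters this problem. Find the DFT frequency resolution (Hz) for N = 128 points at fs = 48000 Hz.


DFT frequency resolution:
df = fs / N
   = 48000 / 128
   = 375.0 Hz

375.0 Hz


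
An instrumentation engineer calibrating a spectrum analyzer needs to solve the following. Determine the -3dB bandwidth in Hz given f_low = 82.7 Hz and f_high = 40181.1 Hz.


Bandwidth is the difference of -3dB frequencies:
BW = f_high - f_low
   = 40181.1 - 82.7
   = 40098.4 Hz

40098.4 Hz


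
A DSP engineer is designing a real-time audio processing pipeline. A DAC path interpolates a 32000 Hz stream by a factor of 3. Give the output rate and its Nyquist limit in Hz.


Step 1 — output sample rate after interpolation by L:
fs_out = L * fs_in = 3 * 32000 = 96000 Hz

Step 2 — Nyquist frequency of the output stream:
f_Nyq = fs_out / 2 = 96000 / 2 = 48000.0 Hz

fs_out = 96000 Hz; f_Nyquist = 48000.0 Hz


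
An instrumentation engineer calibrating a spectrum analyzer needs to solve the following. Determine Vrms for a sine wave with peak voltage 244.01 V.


RMS voltage for a sinusoidal waveform:
V_rms = V_peak / sqrt(2)
      = 244.01 / 1.414214
      = 172.541 V

172.541 V


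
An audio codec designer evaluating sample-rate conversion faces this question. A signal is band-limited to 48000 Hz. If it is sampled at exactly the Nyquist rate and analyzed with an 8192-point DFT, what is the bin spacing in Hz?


Step 1 — Nyquist sampling rate:
fs = 2 * fmax = 2 * 48000 = 96000 Hz

Step 2 — DFT bin spacing:
df = fs / N = 96000 / 8192 = 11.7188 Hz

11.7188 Hz


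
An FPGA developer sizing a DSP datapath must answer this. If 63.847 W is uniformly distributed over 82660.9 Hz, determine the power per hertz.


Power spectral density:
PSD = P / BW
    = 63.847 / 82660.9
    = 0.0007724 W/Hz

0.0007724 W/Hz


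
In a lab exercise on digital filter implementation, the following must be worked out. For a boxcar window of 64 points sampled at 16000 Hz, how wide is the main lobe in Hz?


Main lobe width for a rectangular window:
Width = 2 * fs / N
      = 2 * 16000 / 64
      = 32000 / 64
      = 500.0 Hz

500.0 Hz


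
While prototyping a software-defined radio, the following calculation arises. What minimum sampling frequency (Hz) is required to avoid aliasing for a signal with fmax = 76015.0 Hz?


The Nyquist rate is twice the maximum frequency component.
fs_min = 2 * fmax
      = 2 * 76015.0
      = 152030.0 Hz

152030.0


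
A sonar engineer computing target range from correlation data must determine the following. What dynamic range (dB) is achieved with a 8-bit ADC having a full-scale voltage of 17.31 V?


Dynamic range from full-scale to LSB:
V_min = V_max / 2^bits = 17.31 / 2^8
DR = 20 * log10(V_max / V_min)
   = 20 * log10(2^8)
   = 20 * 8 * log10(2)
   = 48.16 dB

48.16 dB


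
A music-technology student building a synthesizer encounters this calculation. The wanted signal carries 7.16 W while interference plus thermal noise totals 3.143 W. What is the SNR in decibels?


SNR in decibels:
SNR = 10 * log10(Ps / Pn)
    = 10 * log10(7.16 / 3.143)
    = 10 * log10(2.2781)
    = 10 * 0.3576
    = 3.58 dB

3.58 dB


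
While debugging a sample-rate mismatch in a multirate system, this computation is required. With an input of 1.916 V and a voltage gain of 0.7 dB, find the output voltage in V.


Output voltage from dB gain:
V_out = V_in * 10^(gain_dB / 20)
      = 1.916 * 10^(0.7 / 20)
      = 1.916 * 1.083927
      = 2.0768 V

2.0768 V


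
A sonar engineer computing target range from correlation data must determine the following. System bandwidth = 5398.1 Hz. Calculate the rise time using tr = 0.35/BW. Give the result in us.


Rise time from bandwidth relationship:
tr = 0.35 / BW
   = 0.35 / 5398.1
   = 6.483762805e-05 s
   = 64.8376 us

64.8376 us


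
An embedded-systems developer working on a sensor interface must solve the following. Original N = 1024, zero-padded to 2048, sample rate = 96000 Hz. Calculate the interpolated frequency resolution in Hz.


Frequency resolution after zero-padding:
N_padded = 1024 * 2 = 2048
df = fs / N_padded
   = 96000 / 2048
   = 46.875 Hz

46.875 Hz


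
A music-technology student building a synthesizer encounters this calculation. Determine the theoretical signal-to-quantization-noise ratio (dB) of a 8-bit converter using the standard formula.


Theoretical SNR for a full-scale sinusoid:
SNR = 6.02 * N + 1.76
    = 6.02 * 8 + 1.76
    = 48.16 + 1.76
    = 49.92 dB

49.92 dB


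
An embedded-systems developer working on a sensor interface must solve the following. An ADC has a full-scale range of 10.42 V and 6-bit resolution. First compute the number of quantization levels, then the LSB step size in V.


Step 1 — number of quantization levels:
L = 2^N = 2^6 = 64

Step 2 — LSB step size:
delta = Vfs / L
      = 10.42 / 64
      = 0.1628125 V

Levels = 64; step size = 0.1628125 V


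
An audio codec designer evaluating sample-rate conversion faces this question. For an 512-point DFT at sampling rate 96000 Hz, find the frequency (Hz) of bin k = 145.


Frequency of DFT bin k:
f_k = k * fs / N
    = 145 * 96000 / 512
    = 13920000 / 512
    = 27187.5 Hz

27187.5 Hz


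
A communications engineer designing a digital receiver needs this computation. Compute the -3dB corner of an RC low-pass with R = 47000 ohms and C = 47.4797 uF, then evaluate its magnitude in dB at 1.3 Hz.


Step 1 — cutoff frequency:
fc = 1 / (2*pi*R*C)
C = 47.4797 uF = 4.74797e-05 F
fc = 1 / (2*pi*47000*4.74797e-05)
   = 0.0713205 Hz

Step 2 — magnitude at f = 1.3 Hz:
|H(f)| = 1 / sqrt(1 + (f/fc)^2)
f/fc = 1.3 / 0.0713205 = 18.227578
|H| = 1 / sqrt(1 + 332.2446) = 0.0547795
|H|_dB = 20*log10(0.0547795) = -25.23 dB

fc = 0.0713205 Hz; |H(1.3 Hz)| = -25.23 dB


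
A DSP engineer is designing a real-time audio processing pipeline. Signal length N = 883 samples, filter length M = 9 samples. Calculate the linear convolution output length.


Linear convolution output length:
L = N + M - 1
  = 883 + 9 - 1
  = 891 samples

891


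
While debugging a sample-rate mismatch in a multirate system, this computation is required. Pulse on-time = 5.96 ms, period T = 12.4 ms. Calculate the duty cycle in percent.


Duty cycle as a percentage:
DC = (t_on / T) * 100
   = (5.96 / 12.4) * 100
   = 0.480645 * 100
   = 48.06 %

48.06 %


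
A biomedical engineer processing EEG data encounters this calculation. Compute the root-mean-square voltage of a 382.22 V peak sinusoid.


RMS voltage for a sinusoidal waveform:
V_rms = V_peak / sqrt(2)
      = 382.22 / 1.414214
      = 270.27 V

270.27 V


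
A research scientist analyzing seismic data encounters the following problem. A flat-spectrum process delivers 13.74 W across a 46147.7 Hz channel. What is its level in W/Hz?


Power spectral density:
PSD = P / BW
    = 13.74 / 46147.7
    = 0.00029774 W/Hz

0.00029774 W/Hz


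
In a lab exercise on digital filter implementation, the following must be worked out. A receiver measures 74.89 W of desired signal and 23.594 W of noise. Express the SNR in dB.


SNR in decibels:
SNR = 10 * log10(Ps / Pn)
    = 10 * log10(74.89 / 23.594)
    = 10 * log10(3.1741)
    = 10 * 0.5016
    = 5.02 dB

5.02 dB


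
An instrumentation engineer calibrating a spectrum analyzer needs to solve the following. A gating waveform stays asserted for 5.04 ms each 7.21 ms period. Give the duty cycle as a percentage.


Duty cycle as a percentage:
DC = (t_on / T) * 100
   = (5.04 / 7.21) * 100
   = 0.699029 * 100
   = 69.9 %

69.9 %


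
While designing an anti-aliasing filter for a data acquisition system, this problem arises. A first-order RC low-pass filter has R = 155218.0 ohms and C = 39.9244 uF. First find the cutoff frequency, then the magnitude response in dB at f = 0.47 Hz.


Step 1 — cutoff frequency:
fc = 1 / (2*pi*R*C)
C = 39.9244 uF = 3.99244e-05 F
fc = 1 / (2*pi*155218.0*3.99244e-05)
   = 0.0256826 Hz

Step 2 — magnitude at f = 0.47 Hz:
|H(f)| = 1 / sqrt(1 + (f/fc)^2)
f/fc = 0.47 / 0.0256826 = 18.300328
|H| = 1 / sqrt(1 + 334.902005) = 0.0545624
|H|_dB = 20*log10(0.0545624) = -25.26 dB

fc = 0.0256826 Hz; |H(0.47 Hz)| = -25.26 dB


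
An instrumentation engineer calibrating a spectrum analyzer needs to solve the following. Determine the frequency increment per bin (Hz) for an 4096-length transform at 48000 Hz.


DFT frequency resolution:
df = fs / N
   = 48000 / 4096
   = 11.7188 Hz

11.7188 Hz


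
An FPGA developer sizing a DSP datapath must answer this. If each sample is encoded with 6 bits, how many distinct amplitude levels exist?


Number of quantization levels = 2^N
= 2^6
= 64

64


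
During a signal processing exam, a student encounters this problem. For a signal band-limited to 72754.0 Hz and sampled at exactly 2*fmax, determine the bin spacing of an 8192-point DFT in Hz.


Step 1 — Nyquist sampling rate:
fs = 2 * fmax = 2 * 72754.0 = 145508.0 Hz

Step 2 — DFT bin spacing:
df = fs / N = 145508.0 / 8192 = 17.7622 Hz

17.7622 Hz


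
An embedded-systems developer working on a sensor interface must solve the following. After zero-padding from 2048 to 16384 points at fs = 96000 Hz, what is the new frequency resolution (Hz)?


Frequency resolution after zero-padding:
N_padded = 2048 * 8 = 16384
df = fs / N_padded
   = 96000 / 16384
   = 5.8594 Hz

5.8594 Hz


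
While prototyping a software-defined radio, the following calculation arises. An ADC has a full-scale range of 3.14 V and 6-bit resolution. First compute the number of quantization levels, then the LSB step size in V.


Step 1 — number of quantization levels:
L = 2^N = 2^6 = 64

Step 2 — LSB step size:
delta = Vfs / L
      = 3.14 / 64
      = 0.0490625 V

Levels = 64; step size = 0.0490625 V


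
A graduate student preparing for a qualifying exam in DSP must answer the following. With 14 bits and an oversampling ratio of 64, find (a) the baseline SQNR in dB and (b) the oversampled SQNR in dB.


Step 1 — baseline SQNR at Nyquist:
SQNR_base = 6.02*N + 1.76
          = 6.02*14 + 1.76
          = 86.04 dB

Step 2 — oversampling processing gain:
G = 10*log10(OSR) = 10*log10(64) = 18.06 dB

Step 3 — total:
SQNR_total = 86.04 + 18.06 = 104.1 dB

Base SQNR = 86.04 dB; oversampled SQNR = 104.1 dB


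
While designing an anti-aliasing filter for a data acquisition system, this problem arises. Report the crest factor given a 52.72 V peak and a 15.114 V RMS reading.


Crest factor is the ratio of peak to RMS:
CF = V_peak / V_rms
   = 52.72 / 15.114
   = 3.4882

3.4882


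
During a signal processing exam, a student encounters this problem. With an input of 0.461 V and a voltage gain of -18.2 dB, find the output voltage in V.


Output voltage from dB gain:
V_out = V_in * 10^(gain_dB / 20)
      = 0.461 * 10^(-18.2 / 20)
      = 0.461 * 0.123027
      = 0.0567 V

0.0567 V


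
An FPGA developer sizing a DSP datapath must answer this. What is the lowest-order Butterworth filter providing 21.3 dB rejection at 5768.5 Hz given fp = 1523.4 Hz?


Butterworth filter order formula:
n = log10(10^(A/10) - 1) / (2 * log10(f_stop/f_pass))
10^(21.3/10) - 1 = 133.8963
f_stop/f_pass = 5768.5 / 1523.4 = 3.7866
n = 1.839 -> ceil = 2

2


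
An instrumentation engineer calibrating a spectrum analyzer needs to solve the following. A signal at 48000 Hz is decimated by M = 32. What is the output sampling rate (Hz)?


Decimation reduces the sample rate:
fs_out = fs_in / M
       = 48000 / 32
       = 1500.0 Hz

1500.0 Hz


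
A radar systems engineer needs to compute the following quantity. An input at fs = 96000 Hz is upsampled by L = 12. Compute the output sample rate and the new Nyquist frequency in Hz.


Step 1 — output sample rate after interpolation by L:
fs_out = L * fs_in = 12 * 96000 = 1152000 Hz

Step 2 — Nyquist frequency of the output stream:
f_Nyq = fs_out / 2 = 1152000 / 2 = 576000.0 Hz

fs_out = 1152000 Hz; f_Nyquist = 576000.0 Hz


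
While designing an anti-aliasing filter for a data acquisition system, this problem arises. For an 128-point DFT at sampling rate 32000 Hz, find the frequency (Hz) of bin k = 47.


Frequency of DFT bin k:
f_k = k * fs / N
    = 47 * 32000 / 128
    = 1504000 / 128
    = 11750.0 Hz

11750.0 Hz


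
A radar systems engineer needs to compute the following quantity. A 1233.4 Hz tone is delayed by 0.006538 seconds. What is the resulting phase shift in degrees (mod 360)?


Phase shift from frequency and time delay:
phi = 360 * f * t_delay
    = 360 * 1233.4 * 0.006538
    = 2903.03 degrees
    mod 360 = 23.03 degrees

23.03 degrees


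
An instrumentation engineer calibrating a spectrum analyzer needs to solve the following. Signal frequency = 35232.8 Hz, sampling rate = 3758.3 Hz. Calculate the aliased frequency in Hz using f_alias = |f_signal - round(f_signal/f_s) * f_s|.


Compute the nearest integer multiple of fs to the signal:
n = round(35232.8 / 3758.3) = 9
f_alias = |35232.8 - 9 * 3758.3|
        = |35232.8 - 33824.7|
        = 1408.1 Hz

1408.1


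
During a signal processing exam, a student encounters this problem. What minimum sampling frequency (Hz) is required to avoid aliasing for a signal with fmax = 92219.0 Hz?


The Nyquist rate is twice the maximum frequency component.
fs_min = 2 * fmax
      = 2 * 92219.0
      = 184438.0 Hz

184438.0


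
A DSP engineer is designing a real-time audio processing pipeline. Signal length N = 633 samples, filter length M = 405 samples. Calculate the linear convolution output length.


Linear convolution output length:
L = N + M - 1
  = 633 + 405 - 1
  = 1037 samples

1037


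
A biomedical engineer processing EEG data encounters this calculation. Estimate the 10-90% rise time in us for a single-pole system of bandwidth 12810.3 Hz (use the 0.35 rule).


Rise time from bandwidth relationship:
tr = 0.35 / BW
   = 0.35 / 12810.3
   = 2.732176452e-05 s
   = 27.3218 us

27.3218 us


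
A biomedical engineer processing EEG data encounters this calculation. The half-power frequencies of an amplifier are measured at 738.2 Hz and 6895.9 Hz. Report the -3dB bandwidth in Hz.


Bandwidth is the difference of -3dB frequencies:
BW = f_high - f_low
   = 6895.9 - 738.2
   = 6157.7 Hz

6157.7 Hz


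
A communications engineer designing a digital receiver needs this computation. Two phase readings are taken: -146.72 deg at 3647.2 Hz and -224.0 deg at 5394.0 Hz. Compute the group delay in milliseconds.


Group delay from phase difference:
tau = -d(phi)/d(omega)
d(phi) = -77.28 deg = -1.34879 rad
d(omega) = 2*pi*(5394.0 - 3647.2) = 10975.4681 rad/s
tau = -(-1.34879) / 10975.4681
    = 0.1229 ms

0.1229 ms


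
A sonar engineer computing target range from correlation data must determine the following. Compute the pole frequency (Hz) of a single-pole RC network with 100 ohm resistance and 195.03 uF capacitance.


Cutoff frequency of a first-order RC filter:
fc = 1 / (2 * pi * R * C)
C = 195.03 uF = 0.00019503 F
fc = 1 / (2 * pi * 100 * 0.00019503)
   = 1 / 0.12254096304592
   = 8.160536 Hz

8.160536 Hz


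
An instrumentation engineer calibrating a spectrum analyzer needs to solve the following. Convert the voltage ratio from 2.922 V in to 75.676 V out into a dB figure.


Voltage gain in dB:
G = 20 * log10(Vout / Vin)
  = 20 * log10(75.676 / 2.922)
  = 20 * log10(25.8987)
  = 20 * 1.413278
  = 28.27 dB

28.27 dB


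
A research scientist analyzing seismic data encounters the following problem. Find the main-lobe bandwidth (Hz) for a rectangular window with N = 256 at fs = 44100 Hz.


Main lobe width for a rectangular window:
Width = 2 * fs / N
      = 2 * 44100 / 256
      = 88200 / 256
      = 344.531 Hz

344.531 Hz


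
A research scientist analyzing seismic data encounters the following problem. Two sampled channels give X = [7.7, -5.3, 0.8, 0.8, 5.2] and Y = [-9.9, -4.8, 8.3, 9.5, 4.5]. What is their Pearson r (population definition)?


Pearson correlation coefficient (population):
r = cov(X,Y) / (std(X) * std(Y))
Mean X = 1.84, Mean Y = 1.52
Cov(X,Y) = -5.4268
Std(X) = 4.444592, Std(Y) = 7.601158
r = -0.1606

-0.1606


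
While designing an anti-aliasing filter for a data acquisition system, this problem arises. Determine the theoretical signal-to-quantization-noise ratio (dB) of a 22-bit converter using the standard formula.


Theoretical SNR for a full-scale sinusoid:
SNR = 6.02 * N + 1.76
    = 6.02 * 22 + 1.76
    = 132.44 + 1.76
    = 134.2 dB

134.2 dB


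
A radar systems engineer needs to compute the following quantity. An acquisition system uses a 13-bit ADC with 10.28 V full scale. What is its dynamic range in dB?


Dynamic range from full-scale to LSB:
V_min = V_max / 2^bits = 10.28 / 2^13
DR = 20 * log10(V_max / V_min)
   = 20 * log10(2^13)
   = 20 * 13 * log10(2)
   = 78.27 dB

78.27 dB


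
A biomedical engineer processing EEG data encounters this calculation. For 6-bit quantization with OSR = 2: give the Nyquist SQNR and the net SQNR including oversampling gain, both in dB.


Step 1 — baseline SQNR at Nyquist:
SQNR_base = 6.02*N + 1.76
          = 6.02*6 + 1.76
          = 37.88 dB

Step 2 — oversampling processing gain:
G = 10*log10(OSR) = 10*log10(2) = 3.01 dB

Step 3 — total:
SQNR_total = 37.88 + 3.01 = 40.89 dB

Base SQNR = 37.88 dB; oversampled SQNR = 40.89 dB


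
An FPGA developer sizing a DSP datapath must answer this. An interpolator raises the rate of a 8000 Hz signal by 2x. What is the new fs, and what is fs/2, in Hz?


Step 1 — output sample rate after interpolation by L:
fs_out = L * fs_in = 2 * 8000 = 16000 Hz

Step 2 — Nyquist frequency of the output stream:
f_Nyq = fs_out / 2 = 16000 / 2 = 8000.0 Hz

fs_out = 16000 Hz; f_Nyquist = 8000.0 Hz


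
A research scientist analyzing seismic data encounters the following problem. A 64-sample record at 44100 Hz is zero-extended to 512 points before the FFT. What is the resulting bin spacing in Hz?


Frequency resolution after zero-padding:
N_padded = 64 * 8 = 512
df = fs / N_padded
   = 44100 / 512
   = 86.1328 Hz

86.1328 Hz


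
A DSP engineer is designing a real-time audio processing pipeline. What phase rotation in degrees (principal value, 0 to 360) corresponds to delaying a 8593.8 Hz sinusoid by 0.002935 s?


Phase shift from frequency and time delay:
phi = 360 * f * t_delay
    = 360 * 8593.8 * 0.002935
    = 9080.21 degrees
    mod 360 = 80.21 degrees

80.21 degrees


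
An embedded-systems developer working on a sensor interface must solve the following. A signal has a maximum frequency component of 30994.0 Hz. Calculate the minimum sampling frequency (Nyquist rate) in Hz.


The Nyquist rate is twice the maximum frequency component.
fs_min = 2 * fmax
      = 2 * 30994.0
      = 61988.0 Hz

61988.0


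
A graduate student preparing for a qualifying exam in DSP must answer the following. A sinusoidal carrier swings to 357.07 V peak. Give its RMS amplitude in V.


RMS voltage for a sinusoidal waveform:
V_rms = V_peak / sqrt(2)
      = 357.07 / 1.414214
      = 252.487 V

252.487 V


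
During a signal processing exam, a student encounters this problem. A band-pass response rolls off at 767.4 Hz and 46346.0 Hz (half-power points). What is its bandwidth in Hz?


Bandwidth is the difference of -3dB frequencies:
BW = f_high - f_low
   = 46346.0 - 767.4
   = 45578.6 Hz

45578.6 Hz


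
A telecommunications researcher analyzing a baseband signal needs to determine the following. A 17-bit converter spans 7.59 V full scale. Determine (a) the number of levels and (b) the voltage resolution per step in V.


Step 1 — number of quantization levels:
L = 2^N = 2^17 = 131072

Step 2 — LSB step size:
delta = Vfs / L
      = 7.59 / 131072
      = 5.791e-05 V

Levels = 131072; step size = 5.791e-05 V


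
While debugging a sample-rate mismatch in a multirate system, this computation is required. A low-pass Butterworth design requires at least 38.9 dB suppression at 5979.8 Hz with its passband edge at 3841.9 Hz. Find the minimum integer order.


Butterworth filter order formula:
n = log10(10^(A/10) - 1) / (2 * log10(f_stop/f_pass))
10^(38.9/10) - 1 = 7761.4712
f_stop/f_pass = 5979.8 / 3841.9 = 1.5565
n = 10.1226 -> ceil = 11

11


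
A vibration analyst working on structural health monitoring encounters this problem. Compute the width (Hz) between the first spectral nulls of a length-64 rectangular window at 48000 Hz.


Main lobe width for a rectangular window:
Width = 2 * fs / N
      = 2 * 48000 / 64
      = 96000 / 64
      = 1500.0 Hz

1500.0 Hz


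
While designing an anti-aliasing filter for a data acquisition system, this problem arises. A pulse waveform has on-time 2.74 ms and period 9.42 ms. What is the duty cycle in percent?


Duty cycle as a percentage:
DC = (t_on / T) * 100
   = (2.74 / 9.42) * 100
   = 0.29087 * 100
   = 29.09 %

29.09 %


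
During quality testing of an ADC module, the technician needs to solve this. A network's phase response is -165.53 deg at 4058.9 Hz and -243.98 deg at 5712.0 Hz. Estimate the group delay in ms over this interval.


Group delay from phase difference:
tau = -d(phi)/d(omega)
d(phi) = -78.45 deg = -1.369211 rad
d(omega) = 2*pi*(5712.0 - 4058.9) = 10386.7336 rad/s
tau = -(-1.369211) / 10386.7336
    = 0.1318 ms

0.1318 ms


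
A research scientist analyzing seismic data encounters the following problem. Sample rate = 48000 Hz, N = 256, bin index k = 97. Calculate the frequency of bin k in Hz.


Frequency of DFT bin k:
f_k = k * fs / N
    = 97 * 48000 / 256
    = 4656000 / 256
    = 18187.5 Hz

18187.5 Hz


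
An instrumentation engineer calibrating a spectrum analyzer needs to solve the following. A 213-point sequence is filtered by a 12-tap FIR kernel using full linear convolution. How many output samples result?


Linear convolution output length:
L = N + M - 1
  = 213 + 12 - 1
  = 224 samples

224


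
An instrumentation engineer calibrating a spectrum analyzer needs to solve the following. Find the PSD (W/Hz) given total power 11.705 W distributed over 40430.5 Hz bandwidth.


Power spectral density:
PSD = P / BW
    = 11.705 / 40430.5
    = 0.00028951 W/Hz

0.00028951 W/Hz


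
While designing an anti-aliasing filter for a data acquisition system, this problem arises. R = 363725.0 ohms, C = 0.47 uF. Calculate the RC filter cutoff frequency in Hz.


Cutoff frequency of a first-order RC filter:
fc = 1 / (2 * pi * R * C)
C = 0.47 uF = 4.7e-07 F
fc = 1 / (2 * pi * 363725.0 * 4.7e-07)
   = 1 / 1.0741152406513
   = 0.930999 Hz

0.930999 Hz


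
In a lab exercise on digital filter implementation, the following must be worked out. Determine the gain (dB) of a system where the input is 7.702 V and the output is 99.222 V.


Voltage gain in dB:
G = 20 * log10(Vout / Vin)
  = 20 * log10(99.222 / 7.702)
  = 20 * log10(12.882628)
  = 20 * 1.110004
  = 22.2 dB

22.2 dB


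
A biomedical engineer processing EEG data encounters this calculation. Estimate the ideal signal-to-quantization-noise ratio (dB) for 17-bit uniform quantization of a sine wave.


Theoretical SNR for a full-scale sinusoid:
SNR = 6.02 * N + 1.76
    = 6.02 * 17 + 1.76
    = 102.34 + 1.76
    = 104.1 dB

104.1 dB


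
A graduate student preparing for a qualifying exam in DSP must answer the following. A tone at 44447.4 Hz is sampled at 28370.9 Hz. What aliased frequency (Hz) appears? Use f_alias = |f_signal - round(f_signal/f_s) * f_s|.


Compute the nearest integer multiple of fs to the signal:
n = round(44447.4 / 28370.9) = 2
f_alias = |44447.4 - 2 * 28370.9|
        = |44447.4 - 56741.8|
        = 12294.4 Hz

12294.4


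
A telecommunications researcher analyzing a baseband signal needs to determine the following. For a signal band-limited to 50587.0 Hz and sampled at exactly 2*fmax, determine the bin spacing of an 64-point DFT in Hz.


Step 1 — Nyquist sampling rate:
fs = 2 * fmax = 2 * 50587.0 = 101174.0 Hz

Step 2 — DFT bin spacing:
df = fs / N = 101174.0 / 64 = 1580.8438 Hz

1580.8438 Hz


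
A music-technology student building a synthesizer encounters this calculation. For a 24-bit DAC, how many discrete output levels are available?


Number of quantization levels = 2^N
= 2^24
= 16777216

16777216


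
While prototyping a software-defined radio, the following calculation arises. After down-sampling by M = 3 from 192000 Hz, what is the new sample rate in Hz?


Decimation reduces the sample rate:
fs_out = fs_in / M
       = 192000 / 3
       = 64000.0 Hz

64000.0 Hz


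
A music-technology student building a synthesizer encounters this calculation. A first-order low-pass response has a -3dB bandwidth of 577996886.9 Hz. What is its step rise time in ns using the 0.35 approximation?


Rise time from bandwidth relationship:
tr = 0.35 / BW
   = 0.35 / 577996886.9
   = 6.055395936e-10 s
   = 0.6055 ns

0.6055 ns


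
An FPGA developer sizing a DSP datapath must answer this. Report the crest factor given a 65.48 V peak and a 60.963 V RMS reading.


Crest factor is the ratio of peak to RMS:
CF = V_peak / V_rms
   = 65.48 / 60.963
   = 1.0741

1.0741


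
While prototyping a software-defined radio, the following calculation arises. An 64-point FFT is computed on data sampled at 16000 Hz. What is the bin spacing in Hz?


DFT frequency resolution:
df = fs / N
   = 16000 / 64
   = 250.0 Hz

250.0 Hz


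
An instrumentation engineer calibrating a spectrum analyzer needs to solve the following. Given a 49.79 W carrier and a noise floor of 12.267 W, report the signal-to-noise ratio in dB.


SNR in decibels:
SNR = 10 * log10(Ps / Pn)
    = 10 * log10(49.79 / 12.267)
    = 10 * log10(4.0589)
    = 10 * 0.6084
    = 6.08 dB

6.08 dB


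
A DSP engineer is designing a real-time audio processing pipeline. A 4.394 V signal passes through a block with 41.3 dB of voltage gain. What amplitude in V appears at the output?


Output voltage from dB gain:
V_out = V_in * 10^(gain_dB / 20)
      = 4.394 * 10^(41.3 / 20)
      = 4.394 * 116.144861
      = 510.3405 V

510.3405 V


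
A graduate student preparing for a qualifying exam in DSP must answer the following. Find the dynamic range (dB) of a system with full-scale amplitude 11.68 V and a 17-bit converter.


Dynamic range from full-scale to LSB:
V_min = V_max / 2^bits = 11.68 / 2^17
DR = 20 * log10(V_max / V_min)
   = 20 * log10(2^17)
   = 20 * 17 * log10(2)
   = 102.35 dB

102.35 dB


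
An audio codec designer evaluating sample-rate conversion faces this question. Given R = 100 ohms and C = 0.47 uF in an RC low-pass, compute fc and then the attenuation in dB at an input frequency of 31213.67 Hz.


Step 1 — cutoff frequency:
fc = 1 / (2*pi*R*C)
C = 0.47 uF = 4.7e-07 F
fc = 1 / (2*pi*100*4.7e-07)
   = 3386.275 Hz

Step 2 — magnitude at f = 31213.67 Hz:
|H(f)| = 1 / sqrt(1 + (f/fc)^2)
f/fc = 31213.67 / 3386.275 = 9.217701
|H| = 1 / sqrt(1 + 84.966012) = 0.1078541
|H|_dB = 20*log10(0.1078541) = -19.34 dB

fc = 3386.275 Hz; |H(31213.67 Hz)| = -19.34 dB


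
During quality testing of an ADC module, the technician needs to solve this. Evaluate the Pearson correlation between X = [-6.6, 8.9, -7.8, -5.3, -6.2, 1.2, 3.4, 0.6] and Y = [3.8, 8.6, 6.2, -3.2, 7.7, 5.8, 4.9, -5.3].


Pearson correlation coefficient (population):
r = cov(X,Y) / (std(X) * std(Y))
Mean X = -1.475, Mean Y = 3.5625
Cov(X,Y) = 4.349687
Std(X) = 5.546339, Std(Y) = 4.751036
r = 0.1651

0.1651


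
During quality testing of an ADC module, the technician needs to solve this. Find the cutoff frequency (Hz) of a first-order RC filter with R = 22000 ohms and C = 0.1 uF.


Cutoff frequency of a first-order RC filter:
fc = 1 / (2 * pi * R * C)
C = 0.1 uF = 1e-07 F
fc = 1 / (2 * pi * 22000 * 1e-07)
   = 1 / 0.013823007675795
   = 72.343156 Hz

72.343156 Hz


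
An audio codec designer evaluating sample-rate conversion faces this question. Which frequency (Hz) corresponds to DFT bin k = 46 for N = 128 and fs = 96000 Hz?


Frequency of DFT bin k:
f_k = k * fs / N
    = 46 * 96000 / 128
    = 4416000 / 128
    = 34500.0 Hz

34500.0 Hz


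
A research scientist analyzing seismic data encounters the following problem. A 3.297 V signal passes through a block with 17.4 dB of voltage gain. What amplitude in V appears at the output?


Output voltage from dB gain:
V_out = V_in * 10^(gain_dB / 20)
      = 3.297 * 10^(17.4 / 20)
      = 3.297 * 7.413102
      = 24.441 V

24.441 V


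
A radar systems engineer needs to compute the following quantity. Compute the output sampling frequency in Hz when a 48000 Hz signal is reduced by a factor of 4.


Decimation reduces the sample rate:
fs_out = fs_in / M
       = 48000 / 4
       = 12000.0 Hz

12000.0 Hz


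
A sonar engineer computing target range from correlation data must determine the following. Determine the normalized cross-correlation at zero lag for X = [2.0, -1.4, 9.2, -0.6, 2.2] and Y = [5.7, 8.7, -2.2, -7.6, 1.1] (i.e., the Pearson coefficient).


Pearson correlation coefficient (population):
r = cov(X,Y) / (std(X) * std(Y))
Mean X = 2.28, Mean Y = 1.14
Cov(X,Y) = -5.4072
Std(X) = 3.736522, Std(Y) = 5.753121
r = -0.2515

-0.2515


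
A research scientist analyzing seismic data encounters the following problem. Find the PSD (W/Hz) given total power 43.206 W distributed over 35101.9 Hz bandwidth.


Power spectral density:
PSD = P / BW
    = 43.206 / 35101.9
    = 0.00123087 W/Hz

0.00123087 W/Hz


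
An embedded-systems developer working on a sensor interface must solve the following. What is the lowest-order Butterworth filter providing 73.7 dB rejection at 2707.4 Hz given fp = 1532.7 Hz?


Butterworth filter order formula:
n = log10(10^(A/10) - 1) / (2 * log10(f_stop/f_pass))
10^(73.7/10) - 1 = 23442287.1532
f_stop/f_pass = 2707.4 / 1532.7 = 1.7664
n = 14.9133 -> ceil = 15

15


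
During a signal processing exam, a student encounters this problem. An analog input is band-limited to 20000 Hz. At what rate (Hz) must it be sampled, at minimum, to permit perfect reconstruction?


The Nyquist rate is twice the maximum frequency component.
fs_min = 2 * fmax
      = 2 * 20000
      = 40000 Hz

40000


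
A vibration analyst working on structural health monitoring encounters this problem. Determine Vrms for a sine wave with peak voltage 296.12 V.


RMS voltage for a sinusoidal waveform:
V_rms = V_peak / sqrt(2)
      = 296.12 / 1.414214
      = 209.388 V

209.388 V


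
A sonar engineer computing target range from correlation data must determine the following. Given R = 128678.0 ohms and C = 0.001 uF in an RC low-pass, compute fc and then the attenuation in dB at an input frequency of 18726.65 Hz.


Step 1 — cutoff frequency:
fc = 1 / (2*pi*R*C)
C = 0.001 uF = 1e-09 F
fc = 1 / (2*pi*128678.0*1e-09)
   = 1236.847 Hz

Step 2 — magnitude at f = 18726.65 Hz:
|H(f)| = 1 / sqrt(1 + (f/fc)^2)
f/fc = 18726.65 / 1236.847 = 15.140636
|H| = 1 / sqrt(1 + 229.238858) = 0.0659038
|H|_dB = 20*log10(0.0659038) = -23.62 dB

fc = 1236.847 Hz; |H(18726.65 Hz)| = -23.62 dB


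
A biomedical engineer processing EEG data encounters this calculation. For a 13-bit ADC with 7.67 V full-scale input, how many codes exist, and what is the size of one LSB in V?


Step 1 — number of quantization levels:
L = 2^N = 2^13 = 8192

Step 2 — LSB step size:
delta = Vfs / L
      = 7.67 / 8192
      = 0.00093628 V

Levels = 8192; step size = 0.00093628 V


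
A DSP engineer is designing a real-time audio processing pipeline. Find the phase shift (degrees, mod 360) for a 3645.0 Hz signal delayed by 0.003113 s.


Phase shift from frequency and time delay:
phi = 360 * f * t_delay
    = 360 * 3645.0 * 0.003113
    = 4084.88 degrees
    mod 360 = 124.88 degrees

124.88 degrees


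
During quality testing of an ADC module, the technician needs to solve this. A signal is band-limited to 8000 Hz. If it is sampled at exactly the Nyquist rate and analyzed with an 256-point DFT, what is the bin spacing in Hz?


Step 1 — Nyquist sampling rate:
fs = 2 * fmax = 2 * 8000 = 16000 Hz

Step 2 — DFT bin spacing:
df = fs / N = 16000 / 256 = 62.5 Hz

62.5 Hz


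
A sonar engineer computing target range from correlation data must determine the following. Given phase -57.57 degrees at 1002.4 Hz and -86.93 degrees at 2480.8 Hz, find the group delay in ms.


Group delay from phase difference:
tau = -d(phi)/d(omega)
d(phi) = -29.36 deg = -0.512429 rad
d(omega) = 2*pi*(2480.8 - 1002.4) = 9289.0612 rad/s
tau = -(-0.512429) / 9289.0612
    = 0.0552 ms

0.0552 ms
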